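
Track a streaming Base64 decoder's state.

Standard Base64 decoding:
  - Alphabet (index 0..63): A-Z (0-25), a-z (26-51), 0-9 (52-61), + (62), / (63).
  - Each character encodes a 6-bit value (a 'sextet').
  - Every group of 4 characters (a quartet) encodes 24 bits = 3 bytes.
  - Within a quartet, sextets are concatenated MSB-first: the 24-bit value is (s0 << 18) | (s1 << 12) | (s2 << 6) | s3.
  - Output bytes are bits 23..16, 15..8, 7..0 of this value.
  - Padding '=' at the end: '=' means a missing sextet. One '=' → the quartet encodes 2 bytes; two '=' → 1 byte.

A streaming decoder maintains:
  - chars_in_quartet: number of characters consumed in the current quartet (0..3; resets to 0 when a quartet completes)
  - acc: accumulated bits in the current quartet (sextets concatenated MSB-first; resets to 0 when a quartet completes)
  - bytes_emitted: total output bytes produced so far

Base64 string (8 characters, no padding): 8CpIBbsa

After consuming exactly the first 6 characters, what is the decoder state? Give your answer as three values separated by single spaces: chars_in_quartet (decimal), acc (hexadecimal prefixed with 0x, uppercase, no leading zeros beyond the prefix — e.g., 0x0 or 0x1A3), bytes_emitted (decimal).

After char 0 ('8'=60): chars_in_quartet=1 acc=0x3C bytes_emitted=0
After char 1 ('C'=2): chars_in_quartet=2 acc=0xF02 bytes_emitted=0
After char 2 ('p'=41): chars_in_quartet=3 acc=0x3C0A9 bytes_emitted=0
After char 3 ('I'=8): chars_in_quartet=4 acc=0xF02A48 -> emit F0 2A 48, reset; bytes_emitted=3
After char 4 ('B'=1): chars_in_quartet=1 acc=0x1 bytes_emitted=3
After char 5 ('b'=27): chars_in_quartet=2 acc=0x5B bytes_emitted=3

Answer: 2 0x5B 3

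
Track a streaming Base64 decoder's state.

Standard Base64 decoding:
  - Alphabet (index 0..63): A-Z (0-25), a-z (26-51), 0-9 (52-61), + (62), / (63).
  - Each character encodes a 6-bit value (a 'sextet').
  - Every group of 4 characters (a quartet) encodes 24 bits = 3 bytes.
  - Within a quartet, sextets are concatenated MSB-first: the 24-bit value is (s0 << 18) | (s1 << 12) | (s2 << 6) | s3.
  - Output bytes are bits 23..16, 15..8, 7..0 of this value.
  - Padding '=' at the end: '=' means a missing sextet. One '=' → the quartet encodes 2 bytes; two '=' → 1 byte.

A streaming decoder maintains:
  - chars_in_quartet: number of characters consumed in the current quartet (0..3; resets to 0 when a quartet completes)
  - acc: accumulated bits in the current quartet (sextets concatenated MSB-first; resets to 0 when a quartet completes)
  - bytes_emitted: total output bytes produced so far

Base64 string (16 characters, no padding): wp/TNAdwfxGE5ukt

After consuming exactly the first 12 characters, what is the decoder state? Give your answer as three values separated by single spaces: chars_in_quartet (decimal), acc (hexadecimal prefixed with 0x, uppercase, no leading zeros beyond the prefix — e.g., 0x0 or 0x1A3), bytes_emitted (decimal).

Answer: 0 0x0 9

Derivation:
After char 0 ('w'=48): chars_in_quartet=1 acc=0x30 bytes_emitted=0
After char 1 ('p'=41): chars_in_quartet=2 acc=0xC29 bytes_emitted=0
After char 2 ('/'=63): chars_in_quartet=3 acc=0x30A7F bytes_emitted=0
After char 3 ('T'=19): chars_in_quartet=4 acc=0xC29FD3 -> emit C2 9F D3, reset; bytes_emitted=3
After char 4 ('N'=13): chars_in_quartet=1 acc=0xD bytes_emitted=3
After char 5 ('A'=0): chars_in_quartet=2 acc=0x340 bytes_emitted=3
After char 6 ('d'=29): chars_in_quartet=3 acc=0xD01D bytes_emitted=3
After char 7 ('w'=48): chars_in_quartet=4 acc=0x340770 -> emit 34 07 70, reset; bytes_emitted=6
After char 8 ('f'=31): chars_in_quartet=1 acc=0x1F bytes_emitted=6
After char 9 ('x'=49): chars_in_quartet=2 acc=0x7F1 bytes_emitted=6
After char 10 ('G'=6): chars_in_quartet=3 acc=0x1FC46 bytes_emitted=6
After char 11 ('E'=4): chars_in_quartet=4 acc=0x7F1184 -> emit 7F 11 84, reset; bytes_emitted=9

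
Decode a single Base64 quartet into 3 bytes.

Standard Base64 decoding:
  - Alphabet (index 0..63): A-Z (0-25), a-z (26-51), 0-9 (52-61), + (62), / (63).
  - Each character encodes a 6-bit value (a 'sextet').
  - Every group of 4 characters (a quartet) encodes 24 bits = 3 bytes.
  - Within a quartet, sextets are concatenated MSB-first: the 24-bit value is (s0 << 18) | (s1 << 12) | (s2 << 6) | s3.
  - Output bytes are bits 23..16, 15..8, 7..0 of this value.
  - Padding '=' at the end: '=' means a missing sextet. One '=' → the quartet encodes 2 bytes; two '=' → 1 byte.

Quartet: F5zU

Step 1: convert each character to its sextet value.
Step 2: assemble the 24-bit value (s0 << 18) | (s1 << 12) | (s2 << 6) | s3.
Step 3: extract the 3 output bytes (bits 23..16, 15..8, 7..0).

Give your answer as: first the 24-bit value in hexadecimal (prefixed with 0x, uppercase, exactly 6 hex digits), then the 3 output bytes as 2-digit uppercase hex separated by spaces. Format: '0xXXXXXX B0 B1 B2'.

Sextets: F=5, 5=57, z=51, U=20
24-bit: (5<<18) | (57<<12) | (51<<6) | 20
      = 0x140000 | 0x039000 | 0x000CC0 | 0x000014
      = 0x179CD4
Bytes: (v>>16)&0xFF=17, (v>>8)&0xFF=9C, v&0xFF=D4

Answer: 0x179CD4 17 9C D4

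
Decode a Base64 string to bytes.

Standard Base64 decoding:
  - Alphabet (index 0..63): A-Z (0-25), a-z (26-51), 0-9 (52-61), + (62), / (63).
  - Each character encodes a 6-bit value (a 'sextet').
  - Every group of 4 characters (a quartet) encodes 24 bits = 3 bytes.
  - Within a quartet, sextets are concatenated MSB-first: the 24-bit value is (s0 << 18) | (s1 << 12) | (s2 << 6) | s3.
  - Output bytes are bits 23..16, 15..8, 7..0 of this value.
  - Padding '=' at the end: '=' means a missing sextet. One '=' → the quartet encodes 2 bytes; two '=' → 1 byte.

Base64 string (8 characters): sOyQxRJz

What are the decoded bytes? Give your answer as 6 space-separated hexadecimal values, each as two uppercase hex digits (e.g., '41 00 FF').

After char 0 ('s'=44): chars_in_quartet=1 acc=0x2C bytes_emitted=0
After char 1 ('O'=14): chars_in_quartet=2 acc=0xB0E bytes_emitted=0
After char 2 ('y'=50): chars_in_quartet=3 acc=0x2C3B2 bytes_emitted=0
After char 3 ('Q'=16): chars_in_quartet=4 acc=0xB0EC90 -> emit B0 EC 90, reset; bytes_emitted=3
After char 4 ('x'=49): chars_in_quartet=1 acc=0x31 bytes_emitted=3
After char 5 ('R'=17): chars_in_quartet=2 acc=0xC51 bytes_emitted=3
After char 6 ('J'=9): chars_in_quartet=3 acc=0x31449 bytes_emitted=3
After char 7 ('z'=51): chars_in_quartet=4 acc=0xC51273 -> emit C5 12 73, reset; bytes_emitted=6

Answer: B0 EC 90 C5 12 73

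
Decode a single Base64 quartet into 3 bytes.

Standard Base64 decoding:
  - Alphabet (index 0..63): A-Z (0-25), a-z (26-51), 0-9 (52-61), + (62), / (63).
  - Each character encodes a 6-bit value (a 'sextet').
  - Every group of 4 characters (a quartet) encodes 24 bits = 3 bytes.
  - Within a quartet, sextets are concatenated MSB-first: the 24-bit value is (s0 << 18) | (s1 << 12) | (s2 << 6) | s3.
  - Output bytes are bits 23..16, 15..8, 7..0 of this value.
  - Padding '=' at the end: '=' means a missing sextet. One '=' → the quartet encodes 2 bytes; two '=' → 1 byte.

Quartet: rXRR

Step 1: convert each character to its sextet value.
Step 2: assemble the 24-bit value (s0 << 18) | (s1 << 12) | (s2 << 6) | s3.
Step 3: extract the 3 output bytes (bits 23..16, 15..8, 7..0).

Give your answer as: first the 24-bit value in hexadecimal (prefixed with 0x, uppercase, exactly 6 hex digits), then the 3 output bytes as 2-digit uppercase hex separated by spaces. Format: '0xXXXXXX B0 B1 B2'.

Sextets: r=43, X=23, R=17, R=17
24-bit: (43<<18) | (23<<12) | (17<<6) | 17
      = 0xAC0000 | 0x017000 | 0x000440 | 0x000011
      = 0xAD7451
Bytes: (v>>16)&0xFF=AD, (v>>8)&0xFF=74, v&0xFF=51

Answer: 0xAD7451 AD 74 51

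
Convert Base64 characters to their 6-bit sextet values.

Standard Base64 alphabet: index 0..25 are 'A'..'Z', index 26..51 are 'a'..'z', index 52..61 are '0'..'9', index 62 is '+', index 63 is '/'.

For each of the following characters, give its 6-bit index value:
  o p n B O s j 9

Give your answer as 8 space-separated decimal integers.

'o': a..z range, 26 + ord('o') − ord('a') = 40
'p': a..z range, 26 + ord('p') − ord('a') = 41
'n': a..z range, 26 + ord('n') − ord('a') = 39
'B': A..Z range, ord('B') − ord('A') = 1
'O': A..Z range, ord('O') − ord('A') = 14
's': a..z range, 26 + ord('s') − ord('a') = 44
'j': a..z range, 26 + ord('j') − ord('a') = 35
'9': 0..9 range, 52 + ord('9') − ord('0') = 61

Answer: 40 41 39 1 14 44 35 61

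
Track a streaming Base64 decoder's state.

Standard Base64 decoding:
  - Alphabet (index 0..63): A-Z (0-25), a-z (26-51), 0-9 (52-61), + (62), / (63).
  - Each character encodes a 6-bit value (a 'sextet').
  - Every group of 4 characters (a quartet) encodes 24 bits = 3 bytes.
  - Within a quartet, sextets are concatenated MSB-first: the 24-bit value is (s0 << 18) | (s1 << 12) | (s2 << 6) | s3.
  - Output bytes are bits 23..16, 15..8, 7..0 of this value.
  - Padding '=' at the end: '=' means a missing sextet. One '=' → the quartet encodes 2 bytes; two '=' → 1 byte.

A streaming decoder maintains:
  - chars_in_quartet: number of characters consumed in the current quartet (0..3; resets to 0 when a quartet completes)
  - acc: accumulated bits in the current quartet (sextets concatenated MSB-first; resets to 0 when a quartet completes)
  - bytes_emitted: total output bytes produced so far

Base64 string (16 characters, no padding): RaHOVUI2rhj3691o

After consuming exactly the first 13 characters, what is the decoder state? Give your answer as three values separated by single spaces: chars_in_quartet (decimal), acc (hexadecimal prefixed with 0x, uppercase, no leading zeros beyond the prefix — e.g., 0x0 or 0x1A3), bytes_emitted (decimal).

Answer: 1 0x3A 9

Derivation:
After char 0 ('R'=17): chars_in_quartet=1 acc=0x11 bytes_emitted=0
After char 1 ('a'=26): chars_in_quartet=2 acc=0x45A bytes_emitted=0
After char 2 ('H'=7): chars_in_quartet=3 acc=0x11687 bytes_emitted=0
After char 3 ('O'=14): chars_in_quartet=4 acc=0x45A1CE -> emit 45 A1 CE, reset; bytes_emitted=3
After char 4 ('V'=21): chars_in_quartet=1 acc=0x15 bytes_emitted=3
After char 5 ('U'=20): chars_in_quartet=2 acc=0x554 bytes_emitted=3
After char 6 ('I'=8): chars_in_quartet=3 acc=0x15508 bytes_emitted=3
After char 7 ('2'=54): chars_in_quartet=4 acc=0x554236 -> emit 55 42 36, reset; bytes_emitted=6
After char 8 ('r'=43): chars_in_quartet=1 acc=0x2B bytes_emitted=6
After char 9 ('h'=33): chars_in_quartet=2 acc=0xAE1 bytes_emitted=6
After char 10 ('j'=35): chars_in_quartet=3 acc=0x2B863 bytes_emitted=6
After char 11 ('3'=55): chars_in_quartet=4 acc=0xAE18F7 -> emit AE 18 F7, reset; bytes_emitted=9
After char 12 ('6'=58): chars_in_quartet=1 acc=0x3A bytes_emitted=9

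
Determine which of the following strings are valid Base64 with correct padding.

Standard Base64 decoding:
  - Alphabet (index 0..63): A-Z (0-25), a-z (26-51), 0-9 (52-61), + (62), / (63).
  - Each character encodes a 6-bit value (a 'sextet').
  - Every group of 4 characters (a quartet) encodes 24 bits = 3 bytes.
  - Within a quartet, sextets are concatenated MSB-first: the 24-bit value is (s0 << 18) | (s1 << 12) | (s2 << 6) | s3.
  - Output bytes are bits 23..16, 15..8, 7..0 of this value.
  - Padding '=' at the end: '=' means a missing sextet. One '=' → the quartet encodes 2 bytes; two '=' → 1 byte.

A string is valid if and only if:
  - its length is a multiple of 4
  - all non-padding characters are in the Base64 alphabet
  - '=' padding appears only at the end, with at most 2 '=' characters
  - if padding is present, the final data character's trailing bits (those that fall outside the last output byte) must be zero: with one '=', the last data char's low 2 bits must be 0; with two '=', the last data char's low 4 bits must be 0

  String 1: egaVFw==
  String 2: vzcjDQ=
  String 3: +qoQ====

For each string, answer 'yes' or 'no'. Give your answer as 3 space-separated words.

String 1: 'egaVFw==' → valid
String 2: 'vzcjDQ=' → invalid (len=7 not mult of 4)
String 3: '+qoQ====' → invalid (4 pad chars (max 2))

Answer: yes no no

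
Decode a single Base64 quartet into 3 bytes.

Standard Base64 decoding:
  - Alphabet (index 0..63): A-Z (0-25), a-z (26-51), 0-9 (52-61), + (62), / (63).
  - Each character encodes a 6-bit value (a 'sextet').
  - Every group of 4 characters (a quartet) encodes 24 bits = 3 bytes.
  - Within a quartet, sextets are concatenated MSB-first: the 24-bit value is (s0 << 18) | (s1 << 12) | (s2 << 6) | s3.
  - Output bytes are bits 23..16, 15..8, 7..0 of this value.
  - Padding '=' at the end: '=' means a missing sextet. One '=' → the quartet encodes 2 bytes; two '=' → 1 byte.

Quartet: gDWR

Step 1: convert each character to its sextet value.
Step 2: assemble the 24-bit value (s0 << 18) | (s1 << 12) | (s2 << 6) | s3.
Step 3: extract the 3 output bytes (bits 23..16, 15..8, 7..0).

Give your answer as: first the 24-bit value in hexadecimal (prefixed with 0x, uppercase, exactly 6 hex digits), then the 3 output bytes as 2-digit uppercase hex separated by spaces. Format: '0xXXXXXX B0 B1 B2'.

Sextets: g=32, D=3, W=22, R=17
24-bit: (32<<18) | (3<<12) | (22<<6) | 17
      = 0x800000 | 0x003000 | 0x000580 | 0x000011
      = 0x803591
Bytes: (v>>16)&0xFF=80, (v>>8)&0xFF=35, v&0xFF=91

Answer: 0x803591 80 35 91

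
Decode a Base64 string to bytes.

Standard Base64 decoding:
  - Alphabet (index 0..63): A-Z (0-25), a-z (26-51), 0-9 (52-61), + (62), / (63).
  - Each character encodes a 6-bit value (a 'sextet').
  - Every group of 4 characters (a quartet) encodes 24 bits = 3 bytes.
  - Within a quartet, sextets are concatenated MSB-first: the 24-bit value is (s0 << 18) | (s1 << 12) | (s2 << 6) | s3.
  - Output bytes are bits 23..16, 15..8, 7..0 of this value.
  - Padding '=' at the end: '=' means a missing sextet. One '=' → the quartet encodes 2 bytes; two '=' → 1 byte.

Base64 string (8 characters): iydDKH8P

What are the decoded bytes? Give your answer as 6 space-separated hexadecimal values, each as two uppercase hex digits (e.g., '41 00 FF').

Answer: 8B 27 43 28 7F 0F

Derivation:
After char 0 ('i'=34): chars_in_quartet=1 acc=0x22 bytes_emitted=0
After char 1 ('y'=50): chars_in_quartet=2 acc=0x8B2 bytes_emitted=0
After char 2 ('d'=29): chars_in_quartet=3 acc=0x22C9D bytes_emitted=0
After char 3 ('D'=3): chars_in_quartet=4 acc=0x8B2743 -> emit 8B 27 43, reset; bytes_emitted=3
After char 4 ('K'=10): chars_in_quartet=1 acc=0xA bytes_emitted=3
After char 5 ('H'=7): chars_in_quartet=2 acc=0x287 bytes_emitted=3
After char 6 ('8'=60): chars_in_quartet=3 acc=0xA1FC bytes_emitted=3
After char 7 ('P'=15): chars_in_quartet=4 acc=0x287F0F -> emit 28 7F 0F, reset; bytes_emitted=6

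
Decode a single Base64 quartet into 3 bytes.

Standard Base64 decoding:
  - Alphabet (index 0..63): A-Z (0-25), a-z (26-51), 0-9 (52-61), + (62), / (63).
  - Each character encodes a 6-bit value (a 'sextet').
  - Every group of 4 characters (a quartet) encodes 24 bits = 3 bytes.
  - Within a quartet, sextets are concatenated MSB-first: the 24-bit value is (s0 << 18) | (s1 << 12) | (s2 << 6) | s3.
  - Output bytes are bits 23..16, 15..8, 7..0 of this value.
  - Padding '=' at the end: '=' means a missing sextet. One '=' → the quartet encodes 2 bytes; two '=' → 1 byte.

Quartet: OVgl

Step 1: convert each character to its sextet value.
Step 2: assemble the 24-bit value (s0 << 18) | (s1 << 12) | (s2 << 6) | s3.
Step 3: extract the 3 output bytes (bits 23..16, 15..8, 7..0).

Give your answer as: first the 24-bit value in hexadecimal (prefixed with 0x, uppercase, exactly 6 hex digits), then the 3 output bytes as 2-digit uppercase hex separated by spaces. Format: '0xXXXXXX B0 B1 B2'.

Sextets: O=14, V=21, g=32, l=37
24-bit: (14<<18) | (21<<12) | (32<<6) | 37
      = 0x380000 | 0x015000 | 0x000800 | 0x000025
      = 0x395825
Bytes: (v>>16)&0xFF=39, (v>>8)&0xFF=58, v&0xFF=25

Answer: 0x395825 39 58 25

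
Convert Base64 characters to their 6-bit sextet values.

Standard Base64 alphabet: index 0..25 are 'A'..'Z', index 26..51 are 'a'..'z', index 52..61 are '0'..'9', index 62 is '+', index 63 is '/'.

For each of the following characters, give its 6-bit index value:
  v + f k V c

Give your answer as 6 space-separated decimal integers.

'v': a..z range, 26 + ord('v') − ord('a') = 47
'+': index 62
'f': a..z range, 26 + ord('f') − ord('a') = 31
'k': a..z range, 26 + ord('k') − ord('a') = 36
'V': A..Z range, ord('V') − ord('A') = 21
'c': a..z range, 26 + ord('c') − ord('a') = 28

Answer: 47 62 31 36 21 28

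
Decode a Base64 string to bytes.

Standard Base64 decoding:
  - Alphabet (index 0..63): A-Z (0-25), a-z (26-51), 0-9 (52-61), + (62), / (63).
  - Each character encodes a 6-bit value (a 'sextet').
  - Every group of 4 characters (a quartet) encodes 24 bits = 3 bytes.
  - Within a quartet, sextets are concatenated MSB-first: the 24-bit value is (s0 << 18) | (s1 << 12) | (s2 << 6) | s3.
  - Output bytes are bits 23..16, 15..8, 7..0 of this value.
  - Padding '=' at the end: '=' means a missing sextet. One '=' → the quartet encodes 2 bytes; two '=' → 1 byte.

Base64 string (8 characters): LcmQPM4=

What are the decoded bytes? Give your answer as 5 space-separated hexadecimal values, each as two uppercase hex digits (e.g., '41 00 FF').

Answer: 2D C9 90 3C CE

Derivation:
After char 0 ('L'=11): chars_in_quartet=1 acc=0xB bytes_emitted=0
After char 1 ('c'=28): chars_in_quartet=2 acc=0x2DC bytes_emitted=0
After char 2 ('m'=38): chars_in_quartet=3 acc=0xB726 bytes_emitted=0
After char 3 ('Q'=16): chars_in_quartet=4 acc=0x2DC990 -> emit 2D C9 90, reset; bytes_emitted=3
After char 4 ('P'=15): chars_in_quartet=1 acc=0xF bytes_emitted=3
After char 5 ('M'=12): chars_in_quartet=2 acc=0x3CC bytes_emitted=3
After char 6 ('4'=56): chars_in_quartet=3 acc=0xF338 bytes_emitted=3
Padding '=': partial quartet acc=0xF338 -> emit 3C CE; bytes_emitted=5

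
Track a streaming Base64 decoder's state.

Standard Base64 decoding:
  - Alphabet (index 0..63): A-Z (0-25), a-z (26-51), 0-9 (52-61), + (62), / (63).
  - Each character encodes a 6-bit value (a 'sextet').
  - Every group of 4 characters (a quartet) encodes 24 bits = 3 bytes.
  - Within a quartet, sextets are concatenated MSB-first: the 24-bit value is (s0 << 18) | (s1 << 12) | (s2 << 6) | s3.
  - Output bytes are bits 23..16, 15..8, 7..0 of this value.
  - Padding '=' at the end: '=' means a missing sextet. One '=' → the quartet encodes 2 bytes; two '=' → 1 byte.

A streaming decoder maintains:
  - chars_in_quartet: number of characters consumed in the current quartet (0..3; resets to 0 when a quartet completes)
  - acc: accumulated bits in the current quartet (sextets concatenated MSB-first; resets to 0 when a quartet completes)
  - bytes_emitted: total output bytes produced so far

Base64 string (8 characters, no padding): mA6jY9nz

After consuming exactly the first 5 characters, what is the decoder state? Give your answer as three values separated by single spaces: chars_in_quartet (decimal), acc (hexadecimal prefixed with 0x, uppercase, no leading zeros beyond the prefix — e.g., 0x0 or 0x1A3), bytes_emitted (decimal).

Answer: 1 0x18 3

Derivation:
After char 0 ('m'=38): chars_in_quartet=1 acc=0x26 bytes_emitted=0
After char 1 ('A'=0): chars_in_quartet=2 acc=0x980 bytes_emitted=0
After char 2 ('6'=58): chars_in_quartet=3 acc=0x2603A bytes_emitted=0
After char 3 ('j'=35): chars_in_quartet=4 acc=0x980EA3 -> emit 98 0E A3, reset; bytes_emitted=3
After char 4 ('Y'=24): chars_in_quartet=1 acc=0x18 bytes_emitted=3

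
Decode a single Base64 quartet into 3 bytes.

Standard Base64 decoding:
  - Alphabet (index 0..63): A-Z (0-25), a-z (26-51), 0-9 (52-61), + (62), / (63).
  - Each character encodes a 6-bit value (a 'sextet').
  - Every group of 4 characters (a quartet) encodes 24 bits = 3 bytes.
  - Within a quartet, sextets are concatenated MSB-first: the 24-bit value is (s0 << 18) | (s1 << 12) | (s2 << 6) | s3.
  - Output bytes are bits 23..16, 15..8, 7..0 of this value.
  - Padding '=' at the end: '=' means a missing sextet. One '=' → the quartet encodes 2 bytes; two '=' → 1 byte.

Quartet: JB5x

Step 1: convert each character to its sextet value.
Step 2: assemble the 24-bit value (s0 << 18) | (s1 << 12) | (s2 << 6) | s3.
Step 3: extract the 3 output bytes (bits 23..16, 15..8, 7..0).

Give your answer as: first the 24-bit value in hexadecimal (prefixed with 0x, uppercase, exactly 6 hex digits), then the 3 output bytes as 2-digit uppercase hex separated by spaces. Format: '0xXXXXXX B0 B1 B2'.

Answer: 0x241E71 24 1E 71

Derivation:
Sextets: J=9, B=1, 5=57, x=49
24-bit: (9<<18) | (1<<12) | (57<<6) | 49
      = 0x240000 | 0x001000 | 0x000E40 | 0x000031
      = 0x241E71
Bytes: (v>>16)&0xFF=24, (v>>8)&0xFF=1E, v&0xFF=71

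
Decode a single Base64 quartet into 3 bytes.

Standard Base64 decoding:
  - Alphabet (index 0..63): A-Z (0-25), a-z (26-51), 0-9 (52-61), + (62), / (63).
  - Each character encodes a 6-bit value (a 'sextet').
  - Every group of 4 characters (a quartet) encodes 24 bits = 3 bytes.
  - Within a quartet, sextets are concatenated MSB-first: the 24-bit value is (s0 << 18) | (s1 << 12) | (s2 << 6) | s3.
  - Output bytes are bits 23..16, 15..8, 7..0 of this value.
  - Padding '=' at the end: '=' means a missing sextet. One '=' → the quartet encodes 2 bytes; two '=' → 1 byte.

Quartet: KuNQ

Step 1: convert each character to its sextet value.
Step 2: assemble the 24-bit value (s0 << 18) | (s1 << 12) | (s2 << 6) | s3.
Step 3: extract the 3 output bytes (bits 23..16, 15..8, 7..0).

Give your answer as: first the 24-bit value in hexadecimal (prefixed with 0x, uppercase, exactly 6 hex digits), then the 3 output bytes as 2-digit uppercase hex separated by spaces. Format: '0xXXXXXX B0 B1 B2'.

Answer: 0x2AE350 2A E3 50

Derivation:
Sextets: K=10, u=46, N=13, Q=16
24-bit: (10<<18) | (46<<12) | (13<<6) | 16
      = 0x280000 | 0x02E000 | 0x000340 | 0x000010
      = 0x2AE350
Bytes: (v>>16)&0xFF=2A, (v>>8)&0xFF=E3, v&0xFF=50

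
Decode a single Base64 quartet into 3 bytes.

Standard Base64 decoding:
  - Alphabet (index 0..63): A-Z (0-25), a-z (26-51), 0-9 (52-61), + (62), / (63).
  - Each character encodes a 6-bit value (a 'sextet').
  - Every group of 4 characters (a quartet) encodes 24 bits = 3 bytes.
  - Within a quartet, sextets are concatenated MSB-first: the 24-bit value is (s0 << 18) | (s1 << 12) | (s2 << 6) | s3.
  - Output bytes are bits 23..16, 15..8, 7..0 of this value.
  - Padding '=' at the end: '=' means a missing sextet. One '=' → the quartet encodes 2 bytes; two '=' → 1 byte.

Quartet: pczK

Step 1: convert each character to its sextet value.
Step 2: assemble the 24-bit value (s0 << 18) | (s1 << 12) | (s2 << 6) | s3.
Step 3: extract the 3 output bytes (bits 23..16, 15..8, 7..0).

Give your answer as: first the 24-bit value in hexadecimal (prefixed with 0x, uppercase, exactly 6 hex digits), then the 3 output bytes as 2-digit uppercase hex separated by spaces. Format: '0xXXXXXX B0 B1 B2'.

Sextets: p=41, c=28, z=51, K=10
24-bit: (41<<18) | (28<<12) | (51<<6) | 10
      = 0xA40000 | 0x01C000 | 0x000CC0 | 0x00000A
      = 0xA5CCCA
Bytes: (v>>16)&0xFF=A5, (v>>8)&0xFF=CC, v&0xFF=CA

Answer: 0xA5CCCA A5 CC CA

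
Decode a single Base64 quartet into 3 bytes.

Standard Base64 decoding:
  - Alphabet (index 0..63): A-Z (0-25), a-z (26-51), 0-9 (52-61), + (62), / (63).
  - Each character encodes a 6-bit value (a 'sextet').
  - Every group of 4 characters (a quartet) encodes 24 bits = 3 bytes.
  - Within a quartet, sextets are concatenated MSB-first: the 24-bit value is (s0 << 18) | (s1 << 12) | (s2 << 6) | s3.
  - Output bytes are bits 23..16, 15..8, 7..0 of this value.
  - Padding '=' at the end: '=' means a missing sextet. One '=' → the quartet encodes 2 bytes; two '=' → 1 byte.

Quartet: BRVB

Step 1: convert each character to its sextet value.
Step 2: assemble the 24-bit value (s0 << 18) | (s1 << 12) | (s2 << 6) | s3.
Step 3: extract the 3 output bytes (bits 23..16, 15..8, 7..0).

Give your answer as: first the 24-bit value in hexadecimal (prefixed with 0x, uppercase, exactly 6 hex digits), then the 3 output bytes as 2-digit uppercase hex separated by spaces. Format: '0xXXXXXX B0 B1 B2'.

Sextets: B=1, R=17, V=21, B=1
24-bit: (1<<18) | (17<<12) | (21<<6) | 1
      = 0x040000 | 0x011000 | 0x000540 | 0x000001
      = 0x051541
Bytes: (v>>16)&0xFF=05, (v>>8)&0xFF=15, v&0xFF=41

Answer: 0x051541 05 15 41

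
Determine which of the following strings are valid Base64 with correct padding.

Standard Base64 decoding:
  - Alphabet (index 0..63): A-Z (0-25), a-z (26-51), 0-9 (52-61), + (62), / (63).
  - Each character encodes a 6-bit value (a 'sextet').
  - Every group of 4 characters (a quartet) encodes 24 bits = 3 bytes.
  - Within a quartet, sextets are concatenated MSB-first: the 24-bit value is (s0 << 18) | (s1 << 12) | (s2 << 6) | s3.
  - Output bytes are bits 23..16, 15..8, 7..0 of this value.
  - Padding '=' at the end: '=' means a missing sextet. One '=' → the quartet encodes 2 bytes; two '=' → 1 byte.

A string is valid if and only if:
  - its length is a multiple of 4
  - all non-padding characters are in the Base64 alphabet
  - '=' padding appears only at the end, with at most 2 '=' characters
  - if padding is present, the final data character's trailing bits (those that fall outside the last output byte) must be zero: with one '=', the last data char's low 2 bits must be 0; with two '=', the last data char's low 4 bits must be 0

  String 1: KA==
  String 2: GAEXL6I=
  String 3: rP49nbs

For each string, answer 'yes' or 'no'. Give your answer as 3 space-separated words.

String 1: 'KA==' → valid
String 2: 'GAEXL6I=' → valid
String 3: 'rP49nbs' → invalid (len=7 not mult of 4)

Answer: yes yes no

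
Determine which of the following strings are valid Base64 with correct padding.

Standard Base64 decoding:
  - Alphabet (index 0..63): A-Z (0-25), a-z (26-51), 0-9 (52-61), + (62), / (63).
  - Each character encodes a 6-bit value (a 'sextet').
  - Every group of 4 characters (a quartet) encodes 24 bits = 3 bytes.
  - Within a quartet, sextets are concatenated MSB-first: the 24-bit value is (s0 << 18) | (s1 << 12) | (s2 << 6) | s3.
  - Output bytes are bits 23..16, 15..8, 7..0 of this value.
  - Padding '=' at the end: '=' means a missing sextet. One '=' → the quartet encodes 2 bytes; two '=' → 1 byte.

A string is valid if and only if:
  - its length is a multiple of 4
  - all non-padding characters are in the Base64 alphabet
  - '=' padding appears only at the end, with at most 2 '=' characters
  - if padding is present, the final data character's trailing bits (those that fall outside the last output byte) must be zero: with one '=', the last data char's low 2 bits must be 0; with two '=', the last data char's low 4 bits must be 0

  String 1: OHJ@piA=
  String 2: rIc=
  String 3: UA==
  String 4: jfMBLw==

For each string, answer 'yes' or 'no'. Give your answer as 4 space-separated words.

Answer: no yes yes yes

Derivation:
String 1: 'OHJ@piA=' → invalid (bad char(s): ['@'])
String 2: 'rIc=' → valid
String 3: 'UA==' → valid
String 4: 'jfMBLw==' → valid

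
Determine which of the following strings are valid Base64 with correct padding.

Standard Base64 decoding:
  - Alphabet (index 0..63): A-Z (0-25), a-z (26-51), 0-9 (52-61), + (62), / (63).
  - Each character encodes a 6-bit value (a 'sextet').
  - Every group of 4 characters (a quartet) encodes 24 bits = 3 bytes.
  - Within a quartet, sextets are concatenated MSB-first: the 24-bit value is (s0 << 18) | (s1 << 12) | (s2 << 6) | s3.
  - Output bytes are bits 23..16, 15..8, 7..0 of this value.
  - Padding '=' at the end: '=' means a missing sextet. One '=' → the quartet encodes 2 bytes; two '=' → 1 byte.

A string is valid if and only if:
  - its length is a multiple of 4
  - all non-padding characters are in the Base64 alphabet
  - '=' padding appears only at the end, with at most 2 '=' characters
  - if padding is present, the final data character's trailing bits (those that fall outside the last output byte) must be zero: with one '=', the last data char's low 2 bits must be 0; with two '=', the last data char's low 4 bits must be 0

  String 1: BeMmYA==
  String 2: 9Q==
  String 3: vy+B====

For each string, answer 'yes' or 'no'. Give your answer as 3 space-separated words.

String 1: 'BeMmYA==' → valid
String 2: '9Q==' → valid
String 3: 'vy+B====' → invalid (4 pad chars (max 2))

Answer: yes yes no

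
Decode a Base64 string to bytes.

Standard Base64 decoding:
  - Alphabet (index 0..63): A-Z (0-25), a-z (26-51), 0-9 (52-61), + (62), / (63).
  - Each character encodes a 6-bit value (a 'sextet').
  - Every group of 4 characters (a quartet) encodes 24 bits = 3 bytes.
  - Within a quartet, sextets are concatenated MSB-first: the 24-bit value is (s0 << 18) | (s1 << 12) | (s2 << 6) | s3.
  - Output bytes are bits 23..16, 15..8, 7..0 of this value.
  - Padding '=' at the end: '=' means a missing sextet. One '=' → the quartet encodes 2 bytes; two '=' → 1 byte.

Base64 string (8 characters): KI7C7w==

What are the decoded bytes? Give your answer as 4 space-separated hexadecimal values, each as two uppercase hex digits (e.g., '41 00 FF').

After char 0 ('K'=10): chars_in_quartet=1 acc=0xA bytes_emitted=0
After char 1 ('I'=8): chars_in_quartet=2 acc=0x288 bytes_emitted=0
After char 2 ('7'=59): chars_in_quartet=3 acc=0xA23B bytes_emitted=0
After char 3 ('C'=2): chars_in_quartet=4 acc=0x288EC2 -> emit 28 8E C2, reset; bytes_emitted=3
After char 4 ('7'=59): chars_in_quartet=1 acc=0x3B bytes_emitted=3
After char 5 ('w'=48): chars_in_quartet=2 acc=0xEF0 bytes_emitted=3
Padding '==': partial quartet acc=0xEF0 -> emit EF; bytes_emitted=4

Answer: 28 8E C2 EF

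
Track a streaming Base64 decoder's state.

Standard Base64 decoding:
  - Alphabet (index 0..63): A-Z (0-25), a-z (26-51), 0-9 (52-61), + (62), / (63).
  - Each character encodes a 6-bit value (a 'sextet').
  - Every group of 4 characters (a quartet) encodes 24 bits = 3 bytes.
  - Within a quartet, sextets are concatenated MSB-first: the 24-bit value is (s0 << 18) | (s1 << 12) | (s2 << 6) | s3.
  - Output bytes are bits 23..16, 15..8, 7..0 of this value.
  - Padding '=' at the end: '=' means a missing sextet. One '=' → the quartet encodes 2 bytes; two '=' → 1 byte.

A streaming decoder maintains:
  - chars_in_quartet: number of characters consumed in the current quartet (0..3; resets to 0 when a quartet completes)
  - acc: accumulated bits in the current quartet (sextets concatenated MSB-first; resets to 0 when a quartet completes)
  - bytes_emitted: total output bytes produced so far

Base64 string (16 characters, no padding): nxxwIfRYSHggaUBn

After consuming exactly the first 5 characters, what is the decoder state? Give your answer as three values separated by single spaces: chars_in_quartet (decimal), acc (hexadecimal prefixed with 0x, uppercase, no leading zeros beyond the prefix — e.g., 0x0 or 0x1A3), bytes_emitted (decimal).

After char 0 ('n'=39): chars_in_quartet=1 acc=0x27 bytes_emitted=0
After char 1 ('x'=49): chars_in_quartet=2 acc=0x9F1 bytes_emitted=0
After char 2 ('x'=49): chars_in_quartet=3 acc=0x27C71 bytes_emitted=0
After char 3 ('w'=48): chars_in_quartet=4 acc=0x9F1C70 -> emit 9F 1C 70, reset; bytes_emitted=3
After char 4 ('I'=8): chars_in_quartet=1 acc=0x8 bytes_emitted=3

Answer: 1 0x8 3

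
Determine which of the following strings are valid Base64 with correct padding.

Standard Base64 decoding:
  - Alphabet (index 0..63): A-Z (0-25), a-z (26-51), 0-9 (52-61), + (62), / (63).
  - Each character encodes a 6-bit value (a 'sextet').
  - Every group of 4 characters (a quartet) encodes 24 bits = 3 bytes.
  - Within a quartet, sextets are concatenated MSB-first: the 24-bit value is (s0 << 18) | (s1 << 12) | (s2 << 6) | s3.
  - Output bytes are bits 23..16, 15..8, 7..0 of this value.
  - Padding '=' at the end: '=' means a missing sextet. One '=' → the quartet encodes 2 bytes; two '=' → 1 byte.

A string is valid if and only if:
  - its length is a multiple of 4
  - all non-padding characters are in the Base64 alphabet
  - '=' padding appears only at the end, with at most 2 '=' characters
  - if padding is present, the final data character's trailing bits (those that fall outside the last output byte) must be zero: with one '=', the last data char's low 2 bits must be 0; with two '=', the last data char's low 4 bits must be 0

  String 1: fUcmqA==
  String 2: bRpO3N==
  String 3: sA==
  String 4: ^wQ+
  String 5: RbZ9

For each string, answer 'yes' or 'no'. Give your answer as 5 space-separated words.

Answer: yes no yes no yes

Derivation:
String 1: 'fUcmqA==' → valid
String 2: 'bRpO3N==' → invalid (bad trailing bits)
String 3: 'sA==' → valid
String 4: '^wQ+' → invalid (bad char(s): ['^'])
String 5: 'RbZ9' → valid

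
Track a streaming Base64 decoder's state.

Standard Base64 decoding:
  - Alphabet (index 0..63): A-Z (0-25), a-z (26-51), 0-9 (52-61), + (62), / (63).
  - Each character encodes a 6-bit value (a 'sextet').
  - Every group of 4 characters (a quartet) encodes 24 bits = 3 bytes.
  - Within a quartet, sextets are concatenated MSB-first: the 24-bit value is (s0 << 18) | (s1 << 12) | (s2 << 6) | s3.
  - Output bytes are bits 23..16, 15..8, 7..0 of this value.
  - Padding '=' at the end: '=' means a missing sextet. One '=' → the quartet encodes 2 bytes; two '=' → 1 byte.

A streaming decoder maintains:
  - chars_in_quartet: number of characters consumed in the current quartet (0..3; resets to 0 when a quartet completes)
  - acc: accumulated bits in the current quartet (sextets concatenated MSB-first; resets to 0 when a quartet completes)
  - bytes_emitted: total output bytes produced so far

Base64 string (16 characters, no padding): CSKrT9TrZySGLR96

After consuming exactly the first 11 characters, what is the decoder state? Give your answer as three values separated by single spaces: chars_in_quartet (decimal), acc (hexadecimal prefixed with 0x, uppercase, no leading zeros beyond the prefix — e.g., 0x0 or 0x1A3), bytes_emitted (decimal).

Answer: 3 0x19C92 6

Derivation:
After char 0 ('C'=2): chars_in_quartet=1 acc=0x2 bytes_emitted=0
After char 1 ('S'=18): chars_in_quartet=2 acc=0x92 bytes_emitted=0
After char 2 ('K'=10): chars_in_quartet=3 acc=0x248A bytes_emitted=0
After char 3 ('r'=43): chars_in_quartet=4 acc=0x922AB -> emit 09 22 AB, reset; bytes_emitted=3
After char 4 ('T'=19): chars_in_quartet=1 acc=0x13 bytes_emitted=3
After char 5 ('9'=61): chars_in_quartet=2 acc=0x4FD bytes_emitted=3
After char 6 ('T'=19): chars_in_quartet=3 acc=0x13F53 bytes_emitted=3
After char 7 ('r'=43): chars_in_quartet=4 acc=0x4FD4EB -> emit 4F D4 EB, reset; bytes_emitted=6
After char 8 ('Z'=25): chars_in_quartet=1 acc=0x19 bytes_emitted=6
After char 9 ('y'=50): chars_in_quartet=2 acc=0x672 bytes_emitted=6
After char 10 ('S'=18): chars_in_quartet=3 acc=0x19C92 bytes_emitted=6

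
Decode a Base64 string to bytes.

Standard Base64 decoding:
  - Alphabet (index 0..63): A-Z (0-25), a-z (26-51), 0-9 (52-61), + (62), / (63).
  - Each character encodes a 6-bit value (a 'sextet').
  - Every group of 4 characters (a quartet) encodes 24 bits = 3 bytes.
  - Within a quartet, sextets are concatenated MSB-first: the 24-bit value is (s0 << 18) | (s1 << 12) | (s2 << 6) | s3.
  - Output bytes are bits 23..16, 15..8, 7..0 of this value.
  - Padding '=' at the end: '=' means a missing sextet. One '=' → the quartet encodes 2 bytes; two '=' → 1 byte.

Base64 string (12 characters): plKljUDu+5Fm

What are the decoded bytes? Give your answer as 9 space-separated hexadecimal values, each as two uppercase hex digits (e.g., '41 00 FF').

Answer: A6 52 A5 8D 40 EE FB 91 66

Derivation:
After char 0 ('p'=41): chars_in_quartet=1 acc=0x29 bytes_emitted=0
After char 1 ('l'=37): chars_in_quartet=2 acc=0xA65 bytes_emitted=0
After char 2 ('K'=10): chars_in_quartet=3 acc=0x2994A bytes_emitted=0
After char 3 ('l'=37): chars_in_quartet=4 acc=0xA652A5 -> emit A6 52 A5, reset; bytes_emitted=3
After char 4 ('j'=35): chars_in_quartet=1 acc=0x23 bytes_emitted=3
After char 5 ('U'=20): chars_in_quartet=2 acc=0x8D4 bytes_emitted=3
After char 6 ('D'=3): chars_in_quartet=3 acc=0x23503 bytes_emitted=3
After char 7 ('u'=46): chars_in_quartet=4 acc=0x8D40EE -> emit 8D 40 EE, reset; bytes_emitted=6
After char 8 ('+'=62): chars_in_quartet=1 acc=0x3E bytes_emitted=6
After char 9 ('5'=57): chars_in_quartet=2 acc=0xFB9 bytes_emitted=6
After char 10 ('F'=5): chars_in_quartet=3 acc=0x3EE45 bytes_emitted=6
After char 11 ('m'=38): chars_in_quartet=4 acc=0xFB9166 -> emit FB 91 66, reset; bytes_emitted=9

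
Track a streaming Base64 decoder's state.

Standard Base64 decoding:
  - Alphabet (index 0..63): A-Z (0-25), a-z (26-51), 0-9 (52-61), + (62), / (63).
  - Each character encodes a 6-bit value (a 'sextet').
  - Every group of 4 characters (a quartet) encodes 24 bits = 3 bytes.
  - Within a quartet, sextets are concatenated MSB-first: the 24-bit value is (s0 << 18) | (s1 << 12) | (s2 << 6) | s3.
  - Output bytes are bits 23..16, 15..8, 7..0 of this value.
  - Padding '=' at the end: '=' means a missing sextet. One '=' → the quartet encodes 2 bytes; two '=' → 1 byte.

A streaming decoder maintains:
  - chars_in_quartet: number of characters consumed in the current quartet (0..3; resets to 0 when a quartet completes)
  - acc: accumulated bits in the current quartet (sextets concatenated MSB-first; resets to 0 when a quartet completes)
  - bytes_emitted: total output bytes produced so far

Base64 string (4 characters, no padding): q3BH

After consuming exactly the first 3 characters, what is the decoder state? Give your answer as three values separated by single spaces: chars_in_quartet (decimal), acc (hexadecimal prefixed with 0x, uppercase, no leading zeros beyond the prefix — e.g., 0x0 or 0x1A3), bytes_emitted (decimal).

After char 0 ('q'=42): chars_in_quartet=1 acc=0x2A bytes_emitted=0
After char 1 ('3'=55): chars_in_quartet=2 acc=0xAB7 bytes_emitted=0
After char 2 ('B'=1): chars_in_quartet=3 acc=0x2ADC1 bytes_emitted=0

Answer: 3 0x2ADC1 0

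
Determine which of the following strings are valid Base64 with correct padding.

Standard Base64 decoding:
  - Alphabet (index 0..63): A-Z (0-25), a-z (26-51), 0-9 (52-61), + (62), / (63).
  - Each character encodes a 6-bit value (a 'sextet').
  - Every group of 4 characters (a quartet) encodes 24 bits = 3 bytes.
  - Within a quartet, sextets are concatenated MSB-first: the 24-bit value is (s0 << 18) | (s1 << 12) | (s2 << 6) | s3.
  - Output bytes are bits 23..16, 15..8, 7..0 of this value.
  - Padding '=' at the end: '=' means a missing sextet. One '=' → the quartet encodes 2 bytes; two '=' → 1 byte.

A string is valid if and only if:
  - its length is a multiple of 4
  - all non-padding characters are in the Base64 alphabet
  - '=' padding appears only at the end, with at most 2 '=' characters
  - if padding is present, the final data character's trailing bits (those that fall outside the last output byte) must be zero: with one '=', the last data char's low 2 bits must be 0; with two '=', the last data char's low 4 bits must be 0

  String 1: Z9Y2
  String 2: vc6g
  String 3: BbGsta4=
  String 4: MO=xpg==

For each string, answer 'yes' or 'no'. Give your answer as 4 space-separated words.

Answer: yes yes yes no

Derivation:
String 1: 'Z9Y2' → valid
String 2: 'vc6g' → valid
String 3: 'BbGsta4=' → valid
String 4: 'MO=xpg==' → invalid (bad char(s): ['=']; '=' in middle)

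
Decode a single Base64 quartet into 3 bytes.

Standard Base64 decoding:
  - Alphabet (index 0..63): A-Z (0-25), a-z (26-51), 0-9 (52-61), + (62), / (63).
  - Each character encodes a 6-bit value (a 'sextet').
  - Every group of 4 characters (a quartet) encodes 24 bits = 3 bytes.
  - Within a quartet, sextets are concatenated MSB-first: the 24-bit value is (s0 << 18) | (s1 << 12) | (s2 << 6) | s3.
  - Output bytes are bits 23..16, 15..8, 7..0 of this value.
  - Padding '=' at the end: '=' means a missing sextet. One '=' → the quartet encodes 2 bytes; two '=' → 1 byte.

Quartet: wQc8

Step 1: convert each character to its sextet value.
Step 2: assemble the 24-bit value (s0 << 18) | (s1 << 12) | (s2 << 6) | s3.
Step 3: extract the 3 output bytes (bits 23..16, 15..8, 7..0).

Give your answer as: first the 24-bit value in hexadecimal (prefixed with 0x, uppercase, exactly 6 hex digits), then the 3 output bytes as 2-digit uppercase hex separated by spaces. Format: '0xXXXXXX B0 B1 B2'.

Answer: 0xC1073C C1 07 3C

Derivation:
Sextets: w=48, Q=16, c=28, 8=60
24-bit: (48<<18) | (16<<12) | (28<<6) | 60
      = 0xC00000 | 0x010000 | 0x000700 | 0x00003C
      = 0xC1073C
Bytes: (v>>16)&0xFF=C1, (v>>8)&0xFF=07, v&0xFF=3C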